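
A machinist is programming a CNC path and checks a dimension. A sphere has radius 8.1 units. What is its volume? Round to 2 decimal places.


Shape: sphere
Radius r = 8.1 units
Formula: V = (4/3) * pi * r^3
r^3 = 531.441
(4/3) * 531.441 = 708.588
V = 708.588 * pi
V = 2226.09
2226.09 units^3


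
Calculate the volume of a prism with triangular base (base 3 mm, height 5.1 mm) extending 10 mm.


Shape: triangular prism
Triangle base = 3 mm, triangle height = 5.1 mm, prism length L = 10 mm
Formula: V = (1/2 * b * h_tri) * L
Cross-section area = 0.5 * 3 * 5.1 = 7.65
V = 7.65 * 10
V = 76.5
76.5 mm^3


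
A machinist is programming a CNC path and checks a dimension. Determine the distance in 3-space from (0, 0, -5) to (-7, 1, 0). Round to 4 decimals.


3D distance between two points
P1 = (0, 0, -5), P2 = (-7, 1, 0)
Formula: d = sqrt((x2-x1)^2 + (y2-y1)^2 + (z2-z1)^2)
dx = -7 - 0 = -7
dy = 1 - 0 = 1
dz = 0 - -5 = 5
dx^2 + dy^2 + dz^2 = 49 + 1 + 25 = 75
d = sqrt(75)
d = 8.6603
8.6603 units


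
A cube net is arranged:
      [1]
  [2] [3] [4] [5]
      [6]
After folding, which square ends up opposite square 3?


Net: cross layout. Take square 3 as the base (bottom).
Fold the four squares in the horizontal row up around 3: 2 -> left, 4 -> right, 5 wraps to the top.
Fold 1 and 6 up from 3: 1 -> back, 6 -> front.
Opposite pairs are therefore: (1, 6), (2, 4), (3, 5).
Face 3 is opposite face 5.
face 5


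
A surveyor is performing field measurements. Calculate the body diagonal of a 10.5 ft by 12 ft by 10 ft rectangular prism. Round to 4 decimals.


Shape: rectangular box (space diagonal)
l = 10.5 ft, w = 12 ft, h = 10 ft
Visualize: the diagonal of the base, then a right triangle with that diagonal and the height.
Formula: d = sqrt(l^2 + w^2 + h^2)
l^2 + w^2 + h^2 = 110.25 + 144 + 100 = 354.25
d = sqrt(354.25)
d = 18.8215
18.8215 ft


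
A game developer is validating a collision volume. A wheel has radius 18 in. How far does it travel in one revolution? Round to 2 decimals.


Shape: circle
Radius r = 18 in
Formula: C = 2 * pi * r
C = 2 * pi * 18
C = 36 * pi
C = 113.1
113.1 in


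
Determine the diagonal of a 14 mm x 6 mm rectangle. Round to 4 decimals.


Shape: rectangle (diagonal via Pythagoras)
Sides: 14 mm and 6 mm
Formula: d = sqrt(l^2 + w^2)
l^2 = 196, w^2 = 36
l^2 + w^2 = 232
d = sqrt(232)
d = 15.2315
15.2315 mm


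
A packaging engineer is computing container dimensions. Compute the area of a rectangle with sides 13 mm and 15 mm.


Shape: rectangle
Length l = 13 mm, Width w = 15 mm
Formula: A = l * w
A = 13 * 15
A = 195
195 mm^2


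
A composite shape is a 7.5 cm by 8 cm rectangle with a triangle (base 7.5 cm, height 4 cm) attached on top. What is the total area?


Composite shape: rectangle + triangle
Rectangle area = 7.5 * 8 = 60
Triangle area = 0.5 * 7.5 * 4 = 15
Total = 60 + 15
Total = 75
75 cm^2


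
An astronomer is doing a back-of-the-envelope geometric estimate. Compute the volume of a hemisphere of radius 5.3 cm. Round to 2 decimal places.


Shape: hemisphere (half of a sphere)
Radius r = 5.3 cm
Formula: V = (1/2) * (4/3) * pi * r^3 = (2/3) * pi * r^3
r^3 = 148.877
(2/3) * 148.877 = 99.251333
V = 99.251333 * pi
V = 311.81
311.81 cm^3


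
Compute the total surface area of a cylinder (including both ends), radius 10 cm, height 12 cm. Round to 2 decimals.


Shape: closed cylinder
Radius r = 10 cm, Height h = 12 cm
Formula: SA = 2*pi*r^2 + 2*pi*r*h = 2*pi*r*(r + h)
r + h = 22
2 * r * (r + h) = 2 * 10 * 22 = 440
SA = 440 * pi
SA = 1382.3
1382.3 cm^2


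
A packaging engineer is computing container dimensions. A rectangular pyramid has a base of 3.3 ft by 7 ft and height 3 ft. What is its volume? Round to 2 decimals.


Shape: rectangular pyramid
Base: 3.3 ft x 7 ft, Height h = 3 ft
Formula: V = (1/3) * base_area * h
base_area = 3.3 * 7 = 23.1
base_area * h = 23.1 * 3 = 69.3
V = 69.3 / 3
V = 23.1
23.1 ft^3


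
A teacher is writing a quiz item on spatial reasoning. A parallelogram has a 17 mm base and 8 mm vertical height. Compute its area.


Shape: parallelogram
Base b = 17 mm, Height h = 8 mm
Formula: A = b * h
A = 17 * 8
A = 136
136 mm^2


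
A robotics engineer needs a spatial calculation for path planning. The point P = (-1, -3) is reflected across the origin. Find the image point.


Transformation: reflection
Original point: (-1, -3)
Rule for reflection through the origin: (x, y) -> (-x, -y)
Apply: (-1, -3) -> (1, 3)
(1, 3)


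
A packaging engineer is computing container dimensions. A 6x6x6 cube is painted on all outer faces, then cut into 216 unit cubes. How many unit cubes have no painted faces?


Large cube: 6 x 6 x 6, cut into unit cubes.
n = 6, so n - 2 = 4
Unpainted cubes form the interior (n - 2)^3 block.
(n - 2)^3 = 4^3 = 64
64 unit cubes


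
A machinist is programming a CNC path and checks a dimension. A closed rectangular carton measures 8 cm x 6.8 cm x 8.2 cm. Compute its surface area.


Shape: rectangular prism
l = 8 cm, w = 6.8 cm, h = 8.2 cm
Formula: SA = 2(lw + lh + wh)
lw = 54.4, lh = 65.6, wh = 55.76
lw + lh + wh = 175.76
SA = 2 * 175.76
SA = 351.52
351.52 cm^2


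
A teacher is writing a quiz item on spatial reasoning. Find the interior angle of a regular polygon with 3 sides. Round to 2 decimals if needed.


Shape: regular triangle (3 sides)
Formula: interior angle = (n - 2) * 180 / n
(n - 2) = 1
(n - 2) * 180 = 180
angle = 180 / 3
angle = 60
60 degrees


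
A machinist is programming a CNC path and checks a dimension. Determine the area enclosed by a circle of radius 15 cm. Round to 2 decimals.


Shape: circle
Radius r = 15 cm
Formula: A = pi * r^2
r^2 = 15^2 = 225
A = pi * 225
A = 706.86
706.86 cm^2


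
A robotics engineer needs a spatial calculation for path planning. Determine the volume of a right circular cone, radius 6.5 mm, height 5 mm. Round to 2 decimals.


Shape: cone
Radius r = 6.5 mm, Height h = 5 mm
Formula: V = (1/3) * pi * r^2 * h
r^2 = 42.25
pi * r^2 * h = pi * 42.25 * 5 = 211.25 * pi
V = 211.25 * pi / 3
V = 221.22
221.22 mm^3


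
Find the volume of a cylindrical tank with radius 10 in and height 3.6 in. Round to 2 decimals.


Shape: cylinder
Radius r = 10 in, Height h = 3.6 in
Formula: V = pi * r^2 * h
r^2 = 100
V = pi * 100 * 3.6
V = 360 * pi
V = 1130.97
1130.97 in^3


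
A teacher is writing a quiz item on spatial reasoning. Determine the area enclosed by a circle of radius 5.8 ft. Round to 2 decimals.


Shape: circle
Radius r = 5.8 ft
Formula: A = pi * r^2
r^2 = 5.8^2 = 33.64
A = pi * 33.64
A = 105.68
105.68 ft^2


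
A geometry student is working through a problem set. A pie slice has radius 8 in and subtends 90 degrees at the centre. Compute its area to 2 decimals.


Shape: circular sector
Radius r = 8 in, Angle = 90 degrees
Formula: A = (angle/360) * pi * r^2
r^2 = 64
Fraction of circle = 90/360
A = (90/360) * pi * 64
A = 16 * pi
A = 50.27
50.27 in^2


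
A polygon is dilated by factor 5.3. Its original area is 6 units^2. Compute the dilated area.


Linear scale factor k = 5.3
Original area = 6 units^2
Rule: under a linear scaling by k, areas scale by k^2.
k^2 = 5.3^2 = 28.09
New area = 6 * 28.09
New area = 168.54
168.54 units^2


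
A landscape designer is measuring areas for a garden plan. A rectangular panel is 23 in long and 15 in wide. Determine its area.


Shape: rectangle
Length l = 23 in, Width w = 15 in
Formula: A = l * w
A = 23 * 15
A = 345
345 in^2


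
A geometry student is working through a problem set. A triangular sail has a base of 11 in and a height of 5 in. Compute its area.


Shape: triangle
Base b = 11 in, Height h = 5 in
Formula: A = (1/2) * b * h
A = 0.5 * 11 * 5
A = 0.5 * 55
A = 27.5
27.5 in^2


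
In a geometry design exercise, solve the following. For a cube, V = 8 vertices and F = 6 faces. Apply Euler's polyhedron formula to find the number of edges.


Polyhedron: cube
Euler's formula for convex polyhedra: V - E + F = 2
Given: V = 8 vertices and F = 6 faces
Solve for E:
E = V + F - 2 = 8 + 6 - 2 = 12
12 edges


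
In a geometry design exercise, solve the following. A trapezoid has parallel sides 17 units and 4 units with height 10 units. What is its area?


Shape: trapezoid
Parallel sides a = 17 units, b = 4 units; Height h = 10 units
Formula: A = (a + b) * h / 2
a + b = 17 + 4 = 21
A = 21 * 10 / 2
A = 210 / 2
A = 105
105 units^2


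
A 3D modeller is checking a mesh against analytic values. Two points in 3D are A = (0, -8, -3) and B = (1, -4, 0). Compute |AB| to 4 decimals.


3D distance between two points
P1 = (0, -8, -3), P2 = (1, -4, 0)
Formula: d = sqrt((x2-x1)^2 + (y2-y1)^2 + (z2-z1)^2)
dx = 1 - 0 = 1
dy = -4 - -8 = 4
dz = 0 - -3 = 3
dx^2 + dy^2 + dz^2 = 1 + 16 + 9 = 26
d = sqrt(26)
d = 5.099
5.099 units


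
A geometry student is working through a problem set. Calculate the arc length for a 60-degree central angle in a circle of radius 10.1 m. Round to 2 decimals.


Shape: circular arc
Radius r = 10.1 m, Angle = 60 degrees
Formula: L = (angle/360) * 2 * pi * r
2 * pi * r = 20.2 * pi
L = (60/360) * 20.2 * pi
L = 3.366667 * pi
L = 10.58
10.58 m


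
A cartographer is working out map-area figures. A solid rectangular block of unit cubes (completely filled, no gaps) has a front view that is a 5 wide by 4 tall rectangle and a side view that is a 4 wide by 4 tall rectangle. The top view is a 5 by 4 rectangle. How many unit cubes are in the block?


Orthographic views of a solid rectangular block:
Front view 5 x 4 -> length = 5, height = 4
Side view 4 x 4 -> width = 4, height = 4 (consistent)
Top view 5 x 4 -> confirms length = 5, width = 4
The block is 5 x 4 x 4.
Total unit cubes = 5 * 4 * 4 = 80
80 unit cubes


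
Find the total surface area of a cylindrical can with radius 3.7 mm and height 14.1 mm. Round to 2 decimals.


Shape: closed cylinder
Radius r = 3.7 mm, Height h = 14.1 mm
Formula: SA = 2*pi*r^2 + 2*pi*r*h = 2*pi*r*(r + h)
r + h = 17.8
2 * r * (r + h) = 2 * 3.7 * 17.8 = 131.72
SA = 131.72 * pi
SA = 413.81
413.81 mm^2


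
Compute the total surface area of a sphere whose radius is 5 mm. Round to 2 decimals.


Shape: sphere
Radius r = 5 mm
Formula: SA = 4 * pi * r^2
r^2 = 25
SA = 4 * pi * 25
SA = 100 * pi
SA = 314.16
314.16 mm^2


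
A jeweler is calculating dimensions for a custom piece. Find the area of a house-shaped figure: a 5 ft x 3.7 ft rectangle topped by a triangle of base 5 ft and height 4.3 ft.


Composite shape: rectangle + triangle
Rectangle area = 5 * 3.7 = 18.5
Triangle area = 0.5 * 5 * 4.3 = 10.75
Total = 18.5 + 10.75
Total = 29.25
29.25 ft^2


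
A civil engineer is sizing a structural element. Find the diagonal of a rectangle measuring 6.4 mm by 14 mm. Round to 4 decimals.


Shape: rectangle (diagonal via Pythagoras)
Sides: 6.4 mm and 14 mm
Formula: d = sqrt(l^2 + w^2)
l^2 = 40.96, w^2 = 196
l^2 + w^2 = 236.96
d = sqrt(236.96)
d = 15.3935
15.3935 mm


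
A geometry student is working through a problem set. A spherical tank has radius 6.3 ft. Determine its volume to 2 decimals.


Shape: sphere
Radius r = 6.3 ft
Formula: V = (4/3) * pi * r^3
r^3 = 250.047
(4/3) * 250.047 = 333.396
V = 333.396 * pi
V = 1047.39
1047.39 ft^3


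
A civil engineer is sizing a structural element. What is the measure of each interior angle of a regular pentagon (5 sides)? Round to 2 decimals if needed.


Shape: regular pentagon (5 sides)
Formula: interior angle = (n - 2) * 180 / n
(n - 2) = 3
(n - 2) * 180 = 540
angle = 540 / 5
angle = 108
108 degrees


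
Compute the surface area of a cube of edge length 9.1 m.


Shape: cube
Side s = 9.1 m
A cube has 6 square faces.
Formula: SA = 6 * s^2
s^2 = 82.81
SA = 6 * 82.81
SA = 496.86
496.86 m^2


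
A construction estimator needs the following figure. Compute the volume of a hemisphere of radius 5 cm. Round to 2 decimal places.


Shape: hemisphere (half of a sphere)
Radius r = 5 cm
Formula: V = (1/2) * (4/3) * pi * r^3 = (2/3) * pi * r^3
r^3 = 125
(2/3) * 125 = 83.333333
V = 83.333333 * pi
V = 261.8
261.8 cm^3


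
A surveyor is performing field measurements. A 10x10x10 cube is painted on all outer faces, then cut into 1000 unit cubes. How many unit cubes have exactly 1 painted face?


Large cube: 10 x 10 x 10, cut into unit cubes.
n = 10, so n - 2 = 8
Cubes with 1 painted face lie in the interior of each face.
A cube has 6 faces; each contributes (n - 2)^2 = 64 such cubes.
Count = 6 * 64 = 384
384 unit cubes


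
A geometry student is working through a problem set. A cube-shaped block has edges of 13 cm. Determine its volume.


Shape: cube
Side s = 13 cm
Formula: V = s^3
V = 13 * 13 * 13
V = 169 * 13
V = 2197
2197 cm^3


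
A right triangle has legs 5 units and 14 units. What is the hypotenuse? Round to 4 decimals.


Shape: right triangle
Legs a = 5 units, b = 14 units
Formula: c = sqrt(a^2 + b^2)
a^2 = 25, b^2 = 196
a^2 + b^2 = 221
c = sqrt(221)
c = 14.8661
14.8661 units


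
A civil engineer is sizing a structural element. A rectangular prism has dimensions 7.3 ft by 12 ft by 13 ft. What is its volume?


Shape: rectangular prism
l = 7.3 ft, w = 12 ft, h = 13 ft
Formula: V = l * w * h
V = 7.3 * 12 * 13
V = 87.6 * 13
V = 1138.8
1138.8 ft^3


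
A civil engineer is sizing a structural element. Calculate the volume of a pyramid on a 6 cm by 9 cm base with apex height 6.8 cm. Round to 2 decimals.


Shape: rectangular pyramid
Base: 6 cm x 9 cm, Height h = 6.8 cm
Formula: V = (1/3) * base_area * h
base_area = 6 * 9 = 54
base_area * h = 54 * 6.8 = 367.2
V = 367.2 / 3
V = 122.4
122.4 cm^3


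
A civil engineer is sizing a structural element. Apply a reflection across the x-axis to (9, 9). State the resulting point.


Transformation: reflection
Original point: (9, 9)
Rule for reflection over the x-axis: (x, y) -> (x, -y)
Apply: (9, 9) -> (9, -9)
(9, -9)


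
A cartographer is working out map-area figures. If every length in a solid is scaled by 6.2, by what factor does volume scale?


Linear scale factor k = 6.2
Rule: under a linear scaling by k, volumes scale by k^3.
k^3 = 6.2 * 6.2 * 6.2
k^3 = 38.44 * 6.2
k^3 = 238.328
Volume scales by a factor of 238.328.
238.328 (dimensionless)


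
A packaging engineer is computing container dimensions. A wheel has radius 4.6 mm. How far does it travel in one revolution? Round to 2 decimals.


Shape: circle
Radius r = 4.6 mm
Formula: C = 2 * pi * r
C = 2 * pi * 4.6
C = 9.2 * pi
C = 28.9
28.9 mm


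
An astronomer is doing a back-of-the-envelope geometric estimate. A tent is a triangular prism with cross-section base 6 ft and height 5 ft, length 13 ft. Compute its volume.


Shape: triangular prism
Triangle base = 6 ft, triangle height = 5 ft, prism length L = 13 ft
Formula: V = (1/2 * b * h_tri) * L
Cross-section area = 0.5 * 6 * 5 = 15
V = 15 * 13
V = 195
195 ft^3


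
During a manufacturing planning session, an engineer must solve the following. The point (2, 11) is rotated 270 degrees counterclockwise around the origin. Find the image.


Transformation: rotation about the origin
Original point: (2, 11)
Rule for 270 deg counterclockwise: (x, y) -> (y, -x)
Apply: (2, 11) -> (11, -2)
(11, -2)


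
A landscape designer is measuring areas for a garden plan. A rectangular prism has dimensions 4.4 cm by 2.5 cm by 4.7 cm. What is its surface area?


Shape: rectangular prism
l = 4.4 cm, w = 2.5 cm, h = 4.7 cm
Formula: SA = 2(lw + lh + wh)
lw = 11, lh = 20.68, wh = 11.75
lw + lh + wh = 43.43
SA = 2 * 43.43
SA = 86.86
86.86 cm^2


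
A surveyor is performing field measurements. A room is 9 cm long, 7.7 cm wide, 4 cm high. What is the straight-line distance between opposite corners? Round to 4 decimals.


Shape: rectangular box (space diagonal)
l = 9 cm, w = 7.7 cm, h = 4 cm
Visualize: the diagonal of the base, then a right triangle with that diagonal and the height.
Formula: d = sqrt(l^2 + w^2 + h^2)
l^2 + w^2 + h^2 = 81 + 59.29 + 16 = 156.29
d = sqrt(156.29)
d = 12.5016
12.5016 cm


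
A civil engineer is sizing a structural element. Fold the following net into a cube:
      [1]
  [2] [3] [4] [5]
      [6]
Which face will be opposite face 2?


Net: cross layout. Take square 3 as the base (bottom).
Fold the four squares in the horizontal row up around 3: 2 -> left, 4 -> right, 5 wraps to the top.
Fold 1 and 6 up from 3: 1 -> back, 6 -> front.
Opposite pairs are therefore: (1, 6), (2, 4), (3, 5).
Face 2 is opposite face 4.
face 4


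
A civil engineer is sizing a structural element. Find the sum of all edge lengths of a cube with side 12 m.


Shape: cube
Side s = 12 m
A cube has 12 edges, all equal.
Formula: total edge length = 12 * s
Total = 12 * 12
Total = 144
144 m


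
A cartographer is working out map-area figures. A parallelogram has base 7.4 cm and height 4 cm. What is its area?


Shape: parallelogram
Base b = 7.4 cm, Height h = 4 cm
Formula: A = b * h
A = 7.4 * 4
A = 29.6
29.6 cm^2


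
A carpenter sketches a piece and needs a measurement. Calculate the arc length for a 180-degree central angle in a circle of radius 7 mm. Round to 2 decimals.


Shape: circular arc
Radius r = 7 mm, Angle = 180 degrees
Formula: L = (angle/360) * 2 * pi * r
2 * pi * r = 14 * pi
L = (180/360) * 14 * pi
L = 7 * pi
L = 21.99
21.99 mm


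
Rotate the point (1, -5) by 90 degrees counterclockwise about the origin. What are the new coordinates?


Transformation: rotation about the origin
Original point: (1, -5)
Rule for 90 deg counterclockwise: (x, y) -> (-y, x)
Apply: (1, -5) -> (5, 1)
(5, 1)


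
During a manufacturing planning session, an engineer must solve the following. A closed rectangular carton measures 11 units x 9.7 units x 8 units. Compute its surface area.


Shape: rectangular prism
l = 11 units, w = 9.7 units, h = 8 units
Formula: SA = 2(lw + lh + wh)
lw = 106.7, lh = 88, wh = 77.6
lw + lh + wh = 272.3
SA = 2 * 272.3
SA = 544.6
544.6 units^2


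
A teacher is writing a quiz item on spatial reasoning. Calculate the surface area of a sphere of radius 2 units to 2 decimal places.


Shape: sphere
Radius r = 2 units
Formula: SA = 4 * pi * r^2
r^2 = 4
SA = 4 * pi * 4
SA = 16 * pi
SA = 50.27
50.27 units^2


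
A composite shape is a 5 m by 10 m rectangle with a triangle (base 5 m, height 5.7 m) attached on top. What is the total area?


Composite shape: rectangle + triangle
Rectangle area = 5 * 10 = 50
Triangle area = 0.5 * 5 * 5.7 = 14.25
Total = 50 + 14.25
Total = 64.25
64.25 m^2


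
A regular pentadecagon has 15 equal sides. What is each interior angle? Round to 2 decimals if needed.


Shape: regular pentadecagon (15 sides)
Formula: interior angle = (n - 2) * 180 / n
(n - 2) = 13
(n - 2) * 180 = 2340
angle = 2340 / 15
angle = 156
156 degrees


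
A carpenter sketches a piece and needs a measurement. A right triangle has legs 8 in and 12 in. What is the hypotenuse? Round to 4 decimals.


Shape: right triangle
Legs a = 8 in, b = 12 in
Formula: c = sqrt(a^2 + b^2)
a^2 = 64, b^2 = 144
a^2 + b^2 = 208
c = sqrt(208)
c = 14.4222
14.4222 in


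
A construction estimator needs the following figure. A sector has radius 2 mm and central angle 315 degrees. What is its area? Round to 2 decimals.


Shape: circular sector
Radius r = 2 mm, Angle = 315 degrees
Formula: A = (angle/360) * pi * r^2
r^2 = 4
Fraction of circle = 315/360
A = (315/360) * pi * 4
A = 3.5 * pi
A = 11
11 mm^2


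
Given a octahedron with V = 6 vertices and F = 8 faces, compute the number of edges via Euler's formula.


Polyhedron: octahedron
Euler's formula for convex polyhedra: V - E + F = 2
Given: V = 6 vertices and F = 8 faces
Solve for E:
E = V + F - 2 = 6 + 8 - 2 = 12
12 edges


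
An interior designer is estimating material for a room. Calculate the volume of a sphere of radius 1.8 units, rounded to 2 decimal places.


Shape: sphere
Radius r = 1.8 units
Formula: V = (4/3) * pi * r^3
r^3 = 5.832
(4/3) * 5.832 = 7.776
V = 7.776 * pi
V = 24.43
24.43 units^3


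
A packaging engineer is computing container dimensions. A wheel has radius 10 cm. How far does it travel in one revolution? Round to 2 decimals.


Shape: circle
Radius r = 10 cm
Formula: C = 2 * pi * r
C = 2 * pi * 10
C = 20 * pi
C = 62.83
62.83 cm


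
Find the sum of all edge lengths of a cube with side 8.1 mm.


Shape: cube
Side s = 8.1 mm
A cube has 12 edges, all equal.
Formula: total edge length = 12 * s
Total = 12 * 8.1
Total = 97.2
97.2 mm


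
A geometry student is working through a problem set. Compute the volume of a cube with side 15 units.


Shape: cube
Side s = 15 units
Formula: V = s^3
V = 15 * 15 * 15
V = 225 * 15
V = 3375
3375 units^3


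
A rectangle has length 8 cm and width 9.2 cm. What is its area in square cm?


Shape: rectangle
Length l = 8 cm, Width w = 9.2 cm
Formula: A = l * w
A = 8 * 9.2
A = 73.6
73.6 cm^2


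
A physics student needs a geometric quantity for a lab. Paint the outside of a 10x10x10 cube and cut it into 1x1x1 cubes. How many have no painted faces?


Large cube: 10 x 10 x 10, cut into unit cubes.
n = 10, so n - 2 = 8
Unpainted cubes form the interior (n - 2)^3 block.
(n - 2)^3 = 8^3 = 512
512 unit cubes


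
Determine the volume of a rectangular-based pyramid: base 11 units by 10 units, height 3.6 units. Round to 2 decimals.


Shape: rectangular pyramid
Base: 11 units x 10 units, Height h = 3.6 units
Formula: V = (1/3) * base_area * h
base_area = 11 * 10 = 110
base_area * h = 110 * 3.6 = 396
V = 396 / 3
V = 132
132 units^3


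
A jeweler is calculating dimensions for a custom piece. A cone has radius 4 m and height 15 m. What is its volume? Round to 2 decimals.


Shape: cone
Radius r = 4 m, Height h = 15 m
Formula: V = (1/3) * pi * r^2 * h
r^2 = 16
pi * r^2 * h = pi * 16 * 15 = 240 * pi
V = 240 * pi / 3
V = 251.33
251.33 m^3


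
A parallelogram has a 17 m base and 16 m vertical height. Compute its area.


Shape: parallelogram
Base b = 17 m, Height h = 16 m
Formula: A = b * h
A = 17 * 16
A = 272
272 m^2


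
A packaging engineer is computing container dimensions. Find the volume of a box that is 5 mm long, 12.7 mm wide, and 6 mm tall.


Shape: rectangular prism
l = 5 mm, w = 12.7 mm, h = 6 mm
Formula: V = l * w * h
V = 5 * 12.7 * 6
V = 63.5 * 6
V = 381
381 mm^3


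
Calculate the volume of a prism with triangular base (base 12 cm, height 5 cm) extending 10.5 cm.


Shape: triangular prism
Triangle base = 12 cm, triangle height = 5 cm, prism length L = 10.5 cm
Formula: V = (1/2 * b * h_tri) * L
Cross-section area = 0.5 * 12 * 5 = 30
V = 30 * 10.5
V = 315
315 cm^3


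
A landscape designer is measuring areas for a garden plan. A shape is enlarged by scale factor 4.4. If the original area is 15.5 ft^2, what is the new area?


Linear scale factor k = 4.4
Original area = 15.5 ft^2
Rule: under a linear scaling by k, areas scale by k^2.
k^2 = 4.4^2 = 19.36
New area = 15.5 * 19.36
New area = 300.08
300.08 ft^2


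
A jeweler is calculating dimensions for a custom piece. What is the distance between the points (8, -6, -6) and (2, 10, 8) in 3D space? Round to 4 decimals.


3D distance between two points
P1 = (8, -6, -6), P2 = (2, 10, 8)
Formula: d = sqrt((x2-x1)^2 + (y2-y1)^2 + (z2-z1)^2)
dx = 2 - 8 = -6
dy = 10 - -6 = 16
dz = 8 - -6 = 14
dx^2 + dy^2 + dz^2 = 36 + 256 + 196 = 488
d = sqrt(488)
d = 22.0907
22.0907 units


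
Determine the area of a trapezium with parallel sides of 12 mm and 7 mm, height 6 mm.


Shape: trapezoid
Parallel sides a = 12 mm, b = 7 mm; Height h = 6 mm
Formula: A = (a + b) * h / 2
a + b = 12 + 7 = 19
A = 19 * 6 / 2
A = 114 / 2
A = 57
57 mm^2


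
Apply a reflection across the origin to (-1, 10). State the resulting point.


Transformation: reflection
Original point: (-1, 10)
Rule for reflection through the origin: (x, y) -> (-x, -y)
Apply: (-1, 10) -> (1, -10)
(1, -10)


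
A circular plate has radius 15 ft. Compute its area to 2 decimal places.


Shape: circle
Radius r = 15 ft
Formula: A = pi * r^2
r^2 = 15^2 = 225
A = pi * 225
A = 706.86
706.86 ft^2


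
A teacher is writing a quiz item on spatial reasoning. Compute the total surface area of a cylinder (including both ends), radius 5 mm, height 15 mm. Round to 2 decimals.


Shape: closed cylinder
Radius r = 5 mm, Height h = 15 mm
Formula: SA = 2*pi*r^2 + 2*pi*r*h = 2*pi*r*(r + h)
r + h = 20
2 * r * (r + h) = 2 * 5 * 20 = 200
SA = 200 * pi
SA = 628.32
628.32 mm^2


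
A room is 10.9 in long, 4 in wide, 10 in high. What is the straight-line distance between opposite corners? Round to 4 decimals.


Shape: rectangular box (space diagonal)
l = 10.9 in, w = 4 in, h = 10 in
Visualize: the diagonal of the base, then a right triangle with that diagonal and the height.
Formula: d = sqrt(l^2 + w^2 + h^2)
l^2 + w^2 + h^2 = 118.81 + 16 + 100 = 234.81
d = sqrt(234.81)
d = 15.3235
15.3235 in


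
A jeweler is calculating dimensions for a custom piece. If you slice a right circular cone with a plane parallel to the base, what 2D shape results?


Solid: right circular cone
Cutting plane: parallel to the base
Visualize the intersection of the plane with the solid's surface.
The boundary of the cut region is a circle.
circle


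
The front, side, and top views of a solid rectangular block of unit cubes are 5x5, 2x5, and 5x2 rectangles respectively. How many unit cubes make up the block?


Orthographic views of a solid rectangular block:
Front view 5 x 5 -> length = 5, height = 5
Side view 2 x 5 -> width = 2, height = 5 (consistent)
Top view 5 x 2 -> confirms length = 5, width = 2
The block is 5 x 2 x 5.
Total unit cubes = 5 * 2 * 5 = 50
50 unit cubes


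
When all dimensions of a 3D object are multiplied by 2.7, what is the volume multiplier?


Linear scale factor k = 2.7
Rule: under a linear scaling by k, volumes scale by k^3.
k^3 = 2.7 * 2.7 * 2.7
k^3 = 7.29 * 2.7
k^3 = 19.683
Volume scales by a factor of 19.683.
19.683 (dimensionless)


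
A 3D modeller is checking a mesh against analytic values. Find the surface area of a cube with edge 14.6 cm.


Shape: cube
Side s = 14.6 cm
A cube has 6 square faces.
Formula: SA = 6 * s^2
s^2 = 213.16
SA = 6 * 213.16
SA = 1278.96
1278.96 cm^2


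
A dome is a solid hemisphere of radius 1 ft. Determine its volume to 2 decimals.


Shape: hemisphere (half of a sphere)
Radius r = 1 ft
Formula: V = (1/2) * (4/3) * pi * r^3 = (2/3) * pi * r^3
r^3 = 1
(2/3) * 1 = 0.666667
V = 0.666667 * pi
V = 2.09
2.09 ft^3


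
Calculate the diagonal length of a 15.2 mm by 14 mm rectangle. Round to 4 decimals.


Shape: rectangle (diagonal via Pythagoras)
Sides: 15.2 mm and 14 mm
Formula: d = sqrt(l^2 + w^2)
l^2 = 231.04, w^2 = 196
l^2 + w^2 = 427.04
d = sqrt(427.04)
d = 20.6649
20.6649 mm


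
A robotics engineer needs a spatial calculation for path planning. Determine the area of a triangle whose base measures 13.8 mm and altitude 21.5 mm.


Shape: triangle
Base b = 13.8 mm, Height h = 21.5 mm
Formula: A = (1/2) * b * h
A = 0.5 * 13.8 * 21.5
A = 0.5 * 296.7
A = 148.35
148.35 mm^2


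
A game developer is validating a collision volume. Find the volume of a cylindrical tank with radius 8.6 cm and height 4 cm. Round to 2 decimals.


Shape: cylinder
Radius r = 8.6 cm, Height h = 4 cm
Formula: V = pi * r^2 * h
r^2 = 73.96
V = pi * 73.96 * 4
V = 295.84 * pi
V = 929.41
929.41 cm^3


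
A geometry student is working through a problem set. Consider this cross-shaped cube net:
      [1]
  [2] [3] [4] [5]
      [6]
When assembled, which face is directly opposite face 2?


Net: cross layout. Take square 3 as the base (bottom).
Fold the four squares in the horizontal row up around 3: 2 -> left, 4 -> right, 5 wraps to the top.
Fold 1 and 6 up from 3: 1 -> back, 6 -> front.
Opposite pairs are therefore: (1, 6), (2, 4), (3, 5).
Face 2 is opposite face 4.
face 4


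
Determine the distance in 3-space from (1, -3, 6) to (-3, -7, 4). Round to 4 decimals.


3D distance between two points
P1 = (1, -3, 6), P2 = (-3, -7, 4)
Formula: d = sqrt((x2-x1)^2 + (y2-y1)^2 + (z2-z1)^2)
dx = -3 - 1 = -4
dy = -7 - -3 = -4
dz = 4 - 6 = -2
dx^2 + dy^2 + dz^2 = 16 + 16 + 4 = 36
d = sqrt(36)
d = 6.0
6 units


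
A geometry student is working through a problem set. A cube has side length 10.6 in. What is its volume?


Shape: cube
Side s = 10.6 in
Formula: V = s^3
V = 10.6 * 10.6 * 10.6
V = 112.36 * 10.6
V = 1191.016
1191.016 in^3


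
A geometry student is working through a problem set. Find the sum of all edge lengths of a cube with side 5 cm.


Shape: cube
Side s = 5 cm
A cube has 12 edges, all equal.
Formula: total edge length = 12 * s
Total = 12 * 5
Total = 60
60 cm


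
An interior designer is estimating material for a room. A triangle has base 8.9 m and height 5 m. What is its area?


Shape: triangle
Base b = 8.9 m, Height h = 5 m
Formula: A = (1/2) * b * h
A = 0.5 * 8.9 * 5
A = 0.5 * 44.5
A = 22.25
22.25 m^2


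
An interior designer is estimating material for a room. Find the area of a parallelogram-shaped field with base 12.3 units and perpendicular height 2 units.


Shape: parallelogram
Base b = 12.3 units, Height h = 2 units
Formula: A = b * h
A = 12.3 * 2
A = 24.6
24.6 units^2


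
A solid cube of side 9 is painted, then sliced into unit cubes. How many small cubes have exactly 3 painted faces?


Large cube: 9 x 9 x 9, cut into unit cubes.
Cubes with 3 painted faces are at the corners. A cube always has 8 corners.
Count = 8
8 unit cubes


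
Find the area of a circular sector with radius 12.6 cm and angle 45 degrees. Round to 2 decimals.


Shape: circular sector
Radius r = 12.6 cm, Angle = 45 degrees
Formula: A = (angle/360) * pi * r^2
r^2 = 158.76
Fraction of circle = 45/360
A = (45/360) * pi * 158.76
A = 19.845 * pi
A = 62.34
62.34 cm^2


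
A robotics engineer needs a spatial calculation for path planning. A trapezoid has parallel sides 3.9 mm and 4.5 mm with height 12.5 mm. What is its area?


Shape: trapezoid
Parallel sides a = 3.9 mm, b = 4.5 mm; Height h = 12.5 mm
Formula: A = (a + b) * h / 2
a + b = 3.9 + 4.5 = 8.4
A = 8.4 * 12.5 / 2
A = 105 / 2
A = 52.5
52.5 mm^2


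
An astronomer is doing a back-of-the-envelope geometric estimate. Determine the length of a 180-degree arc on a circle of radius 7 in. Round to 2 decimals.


Shape: circular arc
Radius r = 7 in, Angle = 180 degrees
Formula: L = (angle/360) * 2 * pi * r
2 * pi * r = 14 * pi
L = (180/360) * 14 * pi
L = 7 * pi
L = 21.99
21.99 in


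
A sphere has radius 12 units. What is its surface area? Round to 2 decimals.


Shape: sphere
Radius r = 12 units
Formula: SA = 4 * pi * r^2
r^2 = 144
SA = 4 * pi * 144
SA = 576 * pi
SA = 1809.56
1809.56 units^2


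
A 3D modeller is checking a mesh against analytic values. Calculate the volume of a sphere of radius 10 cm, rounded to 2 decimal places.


Shape: sphere
Radius r = 10 cm
Formula: V = (4/3) * pi * r^3
r^3 = 1000
(4/3) * 1000 = 1333.333333
V = 1333.333333 * pi
V = 4188.79
4188.79 cm^3


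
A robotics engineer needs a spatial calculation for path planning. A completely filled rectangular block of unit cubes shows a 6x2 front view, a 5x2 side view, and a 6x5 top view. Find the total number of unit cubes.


Orthographic views of a solid rectangular block:
Front view 6 x 2 -> length = 6, height = 2
Side view 5 x 2 -> width = 5, height = 2 (consistent)
Top view 6 x 5 -> confirms length = 6, width = 5
The block is 6 x 5 x 2.
Total unit cubes = 6 * 5 * 2 = 60
60 unit cubes


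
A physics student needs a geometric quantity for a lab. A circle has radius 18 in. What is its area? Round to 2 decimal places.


Shape: circle
Radius r = 18 in
Formula: A = pi * r^2
r^2 = 18^2 = 324
A = pi * 324
A = 1017.88
1017.88 in^2


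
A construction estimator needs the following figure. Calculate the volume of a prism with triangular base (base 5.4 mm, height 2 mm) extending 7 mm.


Shape: triangular prism
Triangle base = 5.4 mm, triangle height = 2 mm, prism length L = 7 mm
Formula: V = (1/2 * b * h_tri) * L
Cross-section area = 0.5 * 5.4 * 2 = 5.4
V = 5.4 * 7
V = 37.8
37.8 mm^3


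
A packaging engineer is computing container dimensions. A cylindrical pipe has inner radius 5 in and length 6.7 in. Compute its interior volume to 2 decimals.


Shape: cylinder
Radius r = 5 in, Height h = 6.7 in
Formula: V = pi * r^2 * h
r^2 = 25
V = pi * 25 * 6.7
V = 167.5 * pi
V = 526.22
526.22 in^3


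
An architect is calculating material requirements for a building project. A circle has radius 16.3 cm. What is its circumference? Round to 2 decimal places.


Shape: circle
Radius r = 16.3 cm
Formula: C = 2 * pi * r
C = 2 * pi * 16.3
C = 32.6 * pi
C = 102.42
102.42 cm


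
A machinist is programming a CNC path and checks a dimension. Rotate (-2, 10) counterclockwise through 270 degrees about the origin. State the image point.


Transformation: rotation about the origin
Original point: (-2, 10)
Rule for 270 deg counterclockwise: (x, y) -> (y, -x)
Apply: (-2, 10) -> (10, 2)
(10, 2)


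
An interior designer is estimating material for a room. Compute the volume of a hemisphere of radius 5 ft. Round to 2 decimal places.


Shape: hemisphere (half of a sphere)
Radius r = 5 ft
Formula: V = (1/2) * (4/3) * pi * r^3 = (2/3) * pi * r^3
r^3 = 125
(2/3) * 125 = 83.333333
V = 83.333333 * pi
V = 261.8
261.8 ft^3


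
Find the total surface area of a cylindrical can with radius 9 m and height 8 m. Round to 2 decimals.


Shape: closed cylinder
Radius r = 9 m, Height h = 8 m
Formula: SA = 2*pi*r^2 + 2*pi*r*h = 2*pi*r*(r + h)
r + h = 17
2 * r * (r + h) = 2 * 9 * 17 = 306
SA = 306 * pi
SA = 961.33
961.33 m^2


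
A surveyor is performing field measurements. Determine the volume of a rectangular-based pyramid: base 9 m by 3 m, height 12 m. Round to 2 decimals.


Shape: rectangular pyramid
Base: 9 m x 3 m, Height h = 12 m
Formula: V = (1/3) * base_area * h
base_area = 9 * 3 = 27
base_area * h = 27 * 12 = 324
V = 324 / 3
V = 108
108 m^3


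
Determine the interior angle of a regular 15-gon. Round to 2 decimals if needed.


Shape: regular pentadecagon (15 sides)
Formula: interior angle = (n - 2) * 180 / n
(n - 2) = 13
(n - 2) * 180 = 2340
angle = 2340 / 15
angle = 156
156 degrees


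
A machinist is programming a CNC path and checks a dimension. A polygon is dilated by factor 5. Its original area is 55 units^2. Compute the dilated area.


Linear scale factor k = 5
Original area = 55 units^2
Rule: under a linear scaling by k, areas scale by k^2.
k^2 = 5^2 = 25
New area = 55 * 25
New area = 1375
1375 units^2


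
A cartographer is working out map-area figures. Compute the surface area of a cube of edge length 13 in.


Shape: cube
Side s = 13 in
A cube has 6 square faces.
Formula: SA = 6 * s^2
s^2 = 169
SA = 6 * 169
SA = 1014
1014 in^2


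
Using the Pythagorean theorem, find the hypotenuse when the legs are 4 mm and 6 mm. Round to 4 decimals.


Shape: right triangle
Legs a = 4 mm, b = 6 mm
Formula: c = sqrt(a^2 + b^2)
a^2 = 16, b^2 = 36
a^2 + b^2 = 52
c = sqrt(52)
c = 7.2111
7.2111 mm


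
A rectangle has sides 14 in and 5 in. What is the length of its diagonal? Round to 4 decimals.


Shape: rectangle (diagonal via Pythagoras)
Sides: 14 in and 5 in
Formula: d = sqrt(l^2 + w^2)
l^2 = 196, w^2 = 25
l^2 + w^2 = 221
d = sqrt(221)
d = 14.8661
14.8661 in


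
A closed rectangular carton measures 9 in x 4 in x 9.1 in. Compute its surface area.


Shape: rectangular prism
l = 9 in, w = 4 in, h = 9.1 in
Formula: SA = 2(lw + lh + wh)
lw = 36, lh = 81.9, wh = 36.4
lw + lh + wh = 154.3
SA = 2 * 154.3
SA = 308.6
308.6 in^2


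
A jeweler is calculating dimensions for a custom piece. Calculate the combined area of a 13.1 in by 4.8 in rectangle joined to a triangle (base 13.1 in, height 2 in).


Composite shape: rectangle + triangle
Rectangle area = 13.1 * 4.8 = 62.88
Triangle area = 0.5 * 13.1 * 2 = 13.1
Total = 62.88 + 13.1
Total = 75.98
75.98 in^2


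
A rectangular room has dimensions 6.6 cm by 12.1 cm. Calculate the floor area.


Shape: rectangle
Length l = 6.6 cm, Width w = 12.1 cm
Formula: A = l * w
A = 6.6 * 12.1
A = 79.86
79.86 cm^2


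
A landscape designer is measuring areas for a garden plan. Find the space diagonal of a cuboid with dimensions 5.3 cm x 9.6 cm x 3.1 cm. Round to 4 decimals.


Shape: rectangular box (space diagonal)
l = 5.3 cm, w = 9.6 cm, h = 3.1 cm
Visualize: the diagonal of the base, then a right triangle with that diagonal and the height.
Formula: d = sqrt(l^2 + w^2 + h^2)
l^2 + w^2 + h^2 = 28.09 + 92.16 + 9.61 = 129.86
d = sqrt(129.86)
d = 11.3956
11.3956 cm


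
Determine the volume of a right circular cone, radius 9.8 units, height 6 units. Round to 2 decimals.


Shape: cone
Radius r = 9.8 units, Height h = 6 units
Formula: V = (1/3) * pi * r^2 * h
r^2 = 96.04
pi * r^2 * h = pi * 96.04 * 6 = 576.24 * pi
V = 576.24 * pi / 3
V = 603.44
603.44 units^3


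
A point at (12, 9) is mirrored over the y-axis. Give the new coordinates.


Transformation: reflection
Original point: (12, 9)
Rule for reflection over the y-axis: (x, y) -> (-x, y)
Apply: (12, 9) -> (-12, 9)
(-12, 9)


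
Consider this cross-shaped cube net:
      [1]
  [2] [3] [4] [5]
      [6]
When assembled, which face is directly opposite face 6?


Net: cross layout. Take square 3 as the base (bottom).
Fold the four squares in the horizontal row up around 3: 2 -> left, 4 -> right, 5 wraps to the top.
Fold 1 and 6 up from 3: 1 -> back, 6 -> front.
Opposite pairs are therefore: (1, 6), (2, 4), (3, 5).
Face 6 is opposite face 1.
face 1


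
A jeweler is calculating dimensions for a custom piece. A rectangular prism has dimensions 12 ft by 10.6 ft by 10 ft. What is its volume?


Shape: rectangular prism
l = 12 ft, w = 10.6 ft, h = 10 ft
Formula: V = l * w * h
V = 12 * 10.6 * 10
V = 127.2 * 10
V = 1272
1272 ft^3


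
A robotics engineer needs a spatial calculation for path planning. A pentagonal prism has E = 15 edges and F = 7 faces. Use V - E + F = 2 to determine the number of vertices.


Polyhedron: pentagonal prism
Euler's formula for convex polyhedra: V - E + F = 2
Given: E = 15 edges and F = 7 faces
Solve for V:
V = 2 + E - F = 2 + 15 - 7 = 10
10 vertices


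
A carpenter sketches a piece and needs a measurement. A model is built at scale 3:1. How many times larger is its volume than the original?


Linear scale factor k = 3
Rule: under a linear scaling by k, volumes scale by k^3.
k^3 = 3 * 3 * 3
k^3 = 9 * 3
k^3 = 27
Volume scales by a factor of 27.
27 (dimensionless)


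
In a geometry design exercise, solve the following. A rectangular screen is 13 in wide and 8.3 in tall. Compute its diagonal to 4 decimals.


Shape: rectangle (diagonal via Pythagoras)
Sides: 13 in and 8.3 in
Formula: d = sqrt(l^2 + w^2)
l^2 = 169, w^2 = 68.89
l^2 + w^2 = 237.89
d = sqrt(237.89)
d = 15.4237
15.4237 in


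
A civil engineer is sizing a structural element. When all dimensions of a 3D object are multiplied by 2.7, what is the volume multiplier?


Linear scale factor k = 2.7
Rule: under a linear scaling by k, volumes scale by k^3.
k^3 = 2.7 * 2.7 * 2.7
k^3 = 7.29 * 2.7
k^3 = 19.683
Volume scales by a factor of 19.683.
19.683 (dimensionless)


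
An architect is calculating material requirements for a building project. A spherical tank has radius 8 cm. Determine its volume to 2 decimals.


Shape: sphere
Radius r = 8 cm
Formula: V = (4/3) * pi * r^3
r^3 = 512
(4/3) * 512 = 682.666667
V = 682.666667 * pi
V = 2144.66
2144.66 cm^3


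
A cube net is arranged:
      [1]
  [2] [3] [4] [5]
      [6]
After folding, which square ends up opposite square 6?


Net: cross layout. Take square 3 as the base (bottom).
Fold the four squares in the horizontal row up around 3: 2 -> left, 4 -> right, 5 wraps to the top.
Fold 1 and 6 up from 3: 1 -> back, 6 -> front.
Opposite pairs are therefore: (1, 6), (2, 4), (3, 5).
Face 6 is opposite face 1.
face 1


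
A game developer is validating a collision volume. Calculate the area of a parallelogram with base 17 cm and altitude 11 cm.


Shape: parallelogram
Base b = 17 cm, Height h = 11 cm
Formula: A = b * h
A = 17 * 11
A = 187
187 cm^2
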